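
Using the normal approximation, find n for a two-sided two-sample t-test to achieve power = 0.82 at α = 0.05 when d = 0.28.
n = 211 per group

Sample size formula (two-sample t-test, normal approximation):
n = 2 · ((z_{α/2} + z_β) / d)²

z_{α/2} = 1.960 (for α = 0.05, two-sided)
z_β = 0.915 (for power = 0.82)
d = 0.28

n = 2 · ((1.960 + 0.915) / 0.28)²
n = 2 · (10.268)²
n ≈ 210.86
Round up to the next whole number: n = 211 per group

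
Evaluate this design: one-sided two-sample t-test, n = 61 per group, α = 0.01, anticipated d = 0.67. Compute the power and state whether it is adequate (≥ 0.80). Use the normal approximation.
Power ≈ 0.92; the study is adequately powered (power ≥ 0.80)

Power calculation (two-sample t-test, normal approximation):
z_β = d · √(n/2) - z_α
z_β = 0.67 · √(61/2) - 2.326
z_β = 0.67 · 5.523 - 2.326
z_β = 1.374

Power = Φ(z_β) = Φ(1.374) ≈ 0.915

Effect size d = 0.67 is medium by Cohen's convention (0.2/0.5/0.8).

Threshold: power ≥ 0.80 is conventionally adequate.
Power ≈ 0.92 → the study is adequately powered (power ≥ 0.80).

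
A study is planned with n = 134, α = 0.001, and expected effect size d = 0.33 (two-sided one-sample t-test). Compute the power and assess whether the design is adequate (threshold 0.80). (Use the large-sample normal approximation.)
Power ≈ 0.70; the study is underpowered (power < 0.80)

Power calculation (one-sample t-test, normal approximation):
z_β = d · √n - z_{α/2}
z_β = 0.33 · √134 - 3.291
z_β = 0.33 · 11.576 - 3.291
z_β = 0.529

Power = Φ(z_β) = Φ(0.529) ≈ 0.702

Effect size d = 0.33 is small by Cohen's convention (0.2/0.5/0.8).

Threshold: power ≥ 0.80 is conventionally adequate.
Power ≈ 0.70 → the study is underpowered (power < 0.80).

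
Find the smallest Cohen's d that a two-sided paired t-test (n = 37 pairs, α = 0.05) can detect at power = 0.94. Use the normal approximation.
d ≈ 0.58

Minimum detectable effect (paired t-test, normal approximation):
d = (z_{α/2} + z_β) / √n
d = (1.960 + 1.555) / √37
d = 3.515 / 6.083
d ≈ 0.58

By Cohen's convention (0.2 small / 0.5 medium / 0.8 large): medium effect.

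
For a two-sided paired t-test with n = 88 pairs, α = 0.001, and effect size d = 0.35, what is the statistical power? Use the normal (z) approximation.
Power ≈ 0.50

Power calculation (paired t-test, normal approximation):
z_β = d · √n - z_{α/2}
z_β = 0.35 · √88 - 3.291
z_β = 0.35 · 9.381 - 3.291
z_β = -0.007

Power = Φ(z_β) = Φ(-0.007) ≈ 0.497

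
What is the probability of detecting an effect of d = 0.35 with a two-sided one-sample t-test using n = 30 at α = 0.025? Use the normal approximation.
Power ≈ 0.37

Power calculation (one-sample t-test, normal approximation):
z_β = d · √n - z_{α/2}
z_β = 0.35 · √30 - 2.241
z_β = 0.35 · 5.477 - 2.241
z_β = -0.324

Power = Φ(z_β) = Φ(-0.324) ≈ 0.373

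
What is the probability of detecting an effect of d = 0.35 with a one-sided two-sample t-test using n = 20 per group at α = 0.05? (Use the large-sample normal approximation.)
Power ≈ 0.30

Power calculation (two-sample t-test, normal approximation):
z_β = d · √(n/2) - z_α
z_β = 0.35 · √(20/2) - 1.645
z_β = 0.35 · 3.162 - 1.645
z_β = -0.538

Power = Φ(z_β) = Φ(-0.538) ≈ 0.295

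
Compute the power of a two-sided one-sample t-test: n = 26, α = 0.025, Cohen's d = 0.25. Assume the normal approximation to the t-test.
Power ≈ 0.17

Power calculation (one-sample t-test, normal approximation):
z_β = d · √n - z_{α/2}
z_β = 0.25 · √26 - 2.241
z_β = 0.25 · 5.099 - 2.241
z_β = -0.967

Power = Φ(z_β) = Φ(-0.967) ≈ 0.167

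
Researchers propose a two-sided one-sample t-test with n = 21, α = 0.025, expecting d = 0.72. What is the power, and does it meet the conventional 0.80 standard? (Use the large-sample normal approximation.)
Power ≈ 0.85; the study is adequately powered (power ≥ 0.80)

Power calculation (one-sample t-test, normal approximation):
z_β = d · √n - z_{α/2}
z_β = 0.72 · √21 - 2.241
z_β = 0.72 · 4.583 - 2.241
z_β = 1.058

Power = Φ(z_β) = Φ(1.058) ≈ 0.855

Effect size d = 0.72 is medium by Cohen's convention (0.2/0.5/0.8).

Threshold: power ≥ 0.80 is conventionally adequate.
Power ≈ 0.85 → the study is adequately powered (power ≥ 0.80).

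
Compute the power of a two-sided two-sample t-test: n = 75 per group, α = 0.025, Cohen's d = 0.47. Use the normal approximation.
Power ≈ 0.74

Power calculation (two-sample t-test, normal approximation):
z_β = d · √(n/2) - z_{α/2}
z_β = 0.47 · √(75/2) - 2.241
z_β = 0.47 · 6.124 - 2.241
z_β = 0.637

Power = Φ(z_β) = Φ(0.637) ≈ 0.738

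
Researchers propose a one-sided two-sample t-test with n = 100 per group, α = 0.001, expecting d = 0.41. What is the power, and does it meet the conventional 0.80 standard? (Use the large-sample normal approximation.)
Power ≈ 0.42; the study is underpowered (power < 0.80)

Power calculation (two-sample t-test, normal approximation):
z_β = d · √(n/2) - z_α
z_β = 0.41 · √(100/2) - 3.090
z_β = 0.41 · 7.071 - 3.090
z_β = -0.191

Power = Φ(z_β) = Φ(-0.191) ≈ 0.424

Effect size d = 0.41 is small by Cohen's convention (0.2/0.5/0.8).

Threshold: power ≥ 0.80 is conventionally adequate.
Power ≈ 0.42 → the study is underpowered (power < 0.80).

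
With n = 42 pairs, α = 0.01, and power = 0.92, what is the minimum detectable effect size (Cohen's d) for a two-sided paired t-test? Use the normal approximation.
d ≈ 0.61

Minimum detectable effect (paired t-test, normal approximation):
d = (z_{α/2} + z_β) / √n
d = (2.576 + 1.405) / √42
d = 3.981 / 6.481
d ≈ 0.61

By Cohen's convention (0.2 small / 0.5 medium / 0.8 large): medium effect.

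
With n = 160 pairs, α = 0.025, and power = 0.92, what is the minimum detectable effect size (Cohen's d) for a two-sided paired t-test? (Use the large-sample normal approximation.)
d ≈ 0.29

Minimum detectable effect (paired t-test, normal approximation):
d = (z_{α/2} + z_β) / √n
d = (2.241 + 1.405) / √160
d = 3.646 / 12.649
d ≈ 0.29

By Cohen's convention (0.2 small / 0.5 medium / 0.8 large): small effect.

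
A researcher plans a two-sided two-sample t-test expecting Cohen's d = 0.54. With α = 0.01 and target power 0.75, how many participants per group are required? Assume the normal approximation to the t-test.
n = 73 per group

Sample size formula (two-sample t-test, normal approximation):
n = 2 · ((z_{α/2} + z_β) / d)²

z_{α/2} = 2.576 (for α = 0.01, two-sided)
z_β = 0.674 (for power = 0.75)
d = 0.54

n = 2 · ((2.576 + 0.674) / 0.54)²
n = 2 · (6.019)²
n ≈ 72.46
Round up to the next whole number: n = 73 per group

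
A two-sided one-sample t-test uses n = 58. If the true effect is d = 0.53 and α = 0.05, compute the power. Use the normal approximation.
Power ≈ 0.98

Power calculation (one-sample t-test, normal approximation):
z_β = d · √n - z_{α/2}
z_β = 0.53 · √58 - 1.960
z_β = 0.53 · 7.616 - 1.960
z_β = 2.076

Power = Φ(z_β) = Φ(2.076) ≈ 0.981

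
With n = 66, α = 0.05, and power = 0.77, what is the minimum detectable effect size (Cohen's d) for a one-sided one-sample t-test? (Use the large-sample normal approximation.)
d ≈ 0.29

Minimum detectable effect (one-sample t-test, normal approximation):
d = (z_α + z_β) / √n
d = (1.645 + 0.739) / √66
d = 2.384 / 8.124
d ≈ 0.29

By Cohen's convention (0.2 small / 0.5 medium / 0.8 large): small effect.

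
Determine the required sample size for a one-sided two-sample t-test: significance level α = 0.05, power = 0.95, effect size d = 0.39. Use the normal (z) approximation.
n = 143 per group

Sample size formula (two-sample t-test, normal approximation):
n = 2 · ((z_α + z_β) / d)²

z_α = 1.645 (for α = 0.05, one-sided)
z_β = 1.645 (for power = 0.95)
d = 0.39

n = 2 · ((1.645 + 1.645) / 0.39)²
n = 2 · (8.436)²
n ≈ 142.33
Round up to the next whole number: n = 143 per group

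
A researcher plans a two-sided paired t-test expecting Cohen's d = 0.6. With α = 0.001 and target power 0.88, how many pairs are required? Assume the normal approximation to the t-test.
n = 56 pairs

Sample size formula (paired t-test, normal approximation):
n = ((z_{α/2} + z_β) / d)²

z_{α/2} = 3.291 (for α = 0.001, two-sided)
z_β = 1.175 (for power = 0.88)
d = 0.6

n = ((3.291 + 1.175) / 0.6)²
n = (7.443)²
n ≈ 55.40
Round up to the next whole number: n = 56 pairs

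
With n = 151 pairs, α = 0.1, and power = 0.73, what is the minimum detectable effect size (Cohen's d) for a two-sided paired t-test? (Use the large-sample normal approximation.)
d ≈ 0.18

Minimum detectable effect (paired t-test, normal approximation):
d = (z_{α/2} + z_β) / √n
d = (1.645 + 0.613) / √151
d = 2.258 / 12.288
d ≈ 0.18

By Cohen's convention (0.2 small / 0.5 medium / 0.8 large): very small effect.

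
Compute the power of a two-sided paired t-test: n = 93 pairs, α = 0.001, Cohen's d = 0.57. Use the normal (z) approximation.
Power ≈ 0.99

Power calculation (paired t-test, normal approximation):
z_β = d · √n - z_{α/2}
z_β = 0.57 · √93 - 3.291
z_β = 0.57 · 9.644 - 3.291
z_β = 2.206

Power = Φ(z_β) = Φ(2.206) ≈ 0.986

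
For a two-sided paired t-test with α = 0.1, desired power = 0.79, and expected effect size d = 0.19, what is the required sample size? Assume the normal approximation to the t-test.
n = 167 pairs

Sample size formula (paired t-test, normal approximation):
n = ((z_{α/2} + z_β) / d)²

z_{α/2} = 1.645 (for α = 0.1, two-sided)
z_β = 0.806 (for power = 0.79)
d = 0.19

n = ((1.645 + 0.806) / 0.19)²
n = (12.900)²
n ≈ 166.41
Round up to the next whole number: n = 167 pairs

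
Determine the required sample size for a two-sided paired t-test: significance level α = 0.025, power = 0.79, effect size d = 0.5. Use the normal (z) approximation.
n = 38 pairs

Sample size formula (paired t-test, normal approximation):
n = ((z_{α/2} + z_β) / d)²

z_{α/2} = 2.241 (for α = 0.025, two-sided)
z_β = 0.806 (for power = 0.79)
d = 0.5

n = ((2.241 + 0.806) / 0.5)²
n = (6.094)²
n ≈ 37.14
Round up to the next whole number: n = 38 pairs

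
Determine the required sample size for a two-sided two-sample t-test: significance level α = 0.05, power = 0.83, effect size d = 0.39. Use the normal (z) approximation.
n = 112 per group

Sample size formula (two-sample t-test, normal approximation):
n = 2 · ((z_{α/2} + z_β) / d)²

z_{α/2} = 1.960 (for α = 0.05, two-sided)
z_β = 0.954 (for power = 0.83)
d = 0.39

n = 2 · ((1.960 + 0.954) / 0.39)²
n = 2 · (7.472)²
n ≈ 111.66
Round up to the next whole number: n = 112 per group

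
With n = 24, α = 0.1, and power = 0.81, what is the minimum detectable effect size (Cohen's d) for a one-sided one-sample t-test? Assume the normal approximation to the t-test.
d ≈ 0.44

Minimum detectable effect (one-sample t-test, normal approximation):
d = (z_α + z_β) / √n
d = (1.282 + 0.878) / √24
d = 2.159 / 4.899
d ≈ 0.44

By Cohen's convention (0.2 small / 0.5 medium / 0.8 large): small effect.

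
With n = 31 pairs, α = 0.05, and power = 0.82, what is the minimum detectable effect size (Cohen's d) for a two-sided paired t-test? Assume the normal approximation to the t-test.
d ≈ 0.52

Minimum detectable effect (paired t-test, normal approximation):
d = (z_{α/2} + z_β) / √n
d = (1.960 + 0.915) / √31
d = 2.875 / 5.568
d ≈ 0.52

By Cohen's convention (0.2 small / 0.5 medium / 0.8 large): medium effect.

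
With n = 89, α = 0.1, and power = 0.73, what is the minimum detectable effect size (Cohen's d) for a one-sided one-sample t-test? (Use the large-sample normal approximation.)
d ≈ 0.20

Minimum detectable effect (one-sample t-test, normal approximation):
d = (z_α + z_β) / √n
d = (1.282 + 0.613) / √89
d = 1.894 / 9.434
d ≈ 0.20

By Cohen's convention (0.2 small / 0.5 medium / 0.8 large): small effect.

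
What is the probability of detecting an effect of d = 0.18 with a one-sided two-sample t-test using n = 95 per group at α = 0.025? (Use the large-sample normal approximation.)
Power ≈ 0.24

Power calculation (two-sample t-test, normal approximation):
z_β = d · √(n/2) - z_α
z_β = 0.18 · √(95/2) - 1.960
z_β = 0.18 · 6.892 - 1.960
z_β = -0.719

Power = Φ(z_β) = Φ(-0.719) ≈ 0.236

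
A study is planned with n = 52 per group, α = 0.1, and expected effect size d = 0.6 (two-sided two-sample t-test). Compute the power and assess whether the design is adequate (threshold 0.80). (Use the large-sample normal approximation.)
Power ≈ 0.92; the study is adequately powered (power ≥ 0.80)

Power calculation (two-sample t-test, normal approximation):
z_β = d · √(n/2) - z_{α/2}
z_β = 0.6 · √(52/2) - 1.645
z_β = 0.6 · 5.099 - 1.645
z_β = 1.415

Power = Φ(z_β) = Φ(1.415) ≈ 0.921

Effect size d = 0.6 is medium by Cohen's convention (0.2/0.5/0.8).

Threshold: power ≥ 0.80 is conventionally adequate.
Power ≈ 0.92 → the study is adequately powered (power ≥ 0.80).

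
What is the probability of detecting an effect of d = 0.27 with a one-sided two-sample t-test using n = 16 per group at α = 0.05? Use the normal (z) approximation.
Power ≈ 0.19

Power calculation (two-sample t-test, normal approximation):
z_β = d · √(n/2) - z_α
z_β = 0.27 · √(16/2) - 1.645
z_β = 0.27 · 2.828 - 1.645
z_β = -0.881

Power = Φ(z_β) = Φ(-0.881) ≈ 0.189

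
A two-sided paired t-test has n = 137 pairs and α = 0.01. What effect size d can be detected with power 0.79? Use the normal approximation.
d ≈ 0.29

Minimum detectable effect (paired t-test, normal approximation):
d = (z_{α/2} + z_β) / √n
d = (2.576 + 0.806) / √137
d = 3.382 / 11.705
d ≈ 0.29

By Cohen's convention (0.2 small / 0.5 medium / 0.8 large): small effect.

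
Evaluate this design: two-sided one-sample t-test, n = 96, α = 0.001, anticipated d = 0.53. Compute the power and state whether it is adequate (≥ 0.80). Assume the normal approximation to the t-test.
Power ≈ 0.97; the study is adequately powered (power ≥ 0.80)

Power calculation (one-sample t-test, normal approximation):
z_β = d · √n - z_{α/2}
z_β = 0.53 · √96 - 3.291
z_β = 0.53 · 9.798 - 3.291
z_β = 1.902

Power = Φ(z_β) = Φ(1.902) ≈ 0.971

Effect size d = 0.53 is medium by Cohen's convention (0.2/0.5/0.8).

Threshold: power ≥ 0.80 is conventionally adequate.
Power ≈ 0.97 → the study is adequately powered (power ≥ 0.80).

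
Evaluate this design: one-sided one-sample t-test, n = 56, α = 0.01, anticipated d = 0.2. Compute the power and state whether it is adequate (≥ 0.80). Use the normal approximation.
Power ≈ 0.20; the study is underpowered (power < 0.80)

Power calculation (one-sample t-test, normal approximation):
z_β = d · √n - z_α
z_β = 0.2 · √56 - 2.326
z_β = 0.2 · 7.483 - 2.326
z_β = -0.830

Power = Φ(z_β) = Φ(-0.830) ≈ 0.203

Effect size d = 0.2 is small by Cohen's convention (0.2/0.5/0.8).

Threshold: power ≥ 0.80 is conventionally adequate.
Power ≈ 0.20 → the study is underpowered (power < 0.80).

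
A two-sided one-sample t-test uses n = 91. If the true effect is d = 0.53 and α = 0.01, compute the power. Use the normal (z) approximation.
Power ≈ 0.99

Power calculation (one-sample t-test, normal approximation):
z_β = d · √n - z_{α/2}
z_β = 0.53 · √91 - 2.576
z_β = 0.53 · 9.539 - 2.576
z_β = 2.480

Power = Φ(z_β) = Φ(2.480) ≈ 0.993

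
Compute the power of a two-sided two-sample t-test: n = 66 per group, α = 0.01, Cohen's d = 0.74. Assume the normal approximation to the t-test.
Power ≈ 0.95

Power calculation (two-sample t-test, normal approximation):
z_β = d · √(n/2) - z_{α/2}
z_β = 0.74 · √(66/2) - 2.576
z_β = 0.74 · 5.745 - 2.576
z_β = 1.675

Power = Φ(z_β) = Φ(1.675) ≈ 0.953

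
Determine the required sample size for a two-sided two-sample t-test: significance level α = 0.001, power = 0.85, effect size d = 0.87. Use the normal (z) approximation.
n = 50 per group

Sample size formula (two-sample t-test, normal approximation):
n = 2 · ((z_{α/2} + z_β) / d)²

z_{α/2} = 3.291 (for α = 0.001, two-sided)
z_β = 1.036 (for power = 0.85)
d = 0.87

n = 2 · ((3.291 + 1.036) / 0.87)²
n = 2 · (4.974)²
n ≈ 49.48
Round up to the next whole number: n = 50 per group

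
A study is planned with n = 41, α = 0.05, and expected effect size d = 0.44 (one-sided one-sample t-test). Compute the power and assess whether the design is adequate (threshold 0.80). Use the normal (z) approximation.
Power ≈ 0.88; the study is adequately powered (power ≥ 0.80)

Power calculation (one-sample t-test, normal approximation):
z_β = d · √n - z_α
z_β = 0.44 · √41 - 1.645
z_β = 0.44 · 6.403 - 1.645
z_β = 1.173

Power = Φ(z_β) = Φ(1.173) ≈ 0.880

Effect size d = 0.44 is small by Cohen's convention (0.2/0.5/0.8).

Threshold: power ≥ 0.80 is conventionally adequate.
Power ≈ 0.88 → the study is adequately powered (power ≥ 0.80).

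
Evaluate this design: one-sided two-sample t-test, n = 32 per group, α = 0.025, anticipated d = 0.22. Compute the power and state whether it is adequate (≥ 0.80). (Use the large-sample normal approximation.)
Power ≈ 0.14; the study is underpowered (power < 0.80)

Power calculation (two-sample t-test, normal approximation):
z_β = d · √(n/2) - z_α
z_β = 0.22 · √(32/2) - 1.960
z_β = 0.22 · 4.000 - 1.960
z_β = -1.080

Power = Φ(z_β) = Φ(-1.080) ≈ 0.140

Effect size d = 0.22 is small by Cohen's convention (0.2/0.5/0.8).

Threshold: power ≥ 0.80 is conventionally adequate.
Power ≈ 0.14 → the study is underpowered (power < 0.80).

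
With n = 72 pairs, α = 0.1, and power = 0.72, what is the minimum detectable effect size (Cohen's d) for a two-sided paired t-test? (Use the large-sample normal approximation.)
d ≈ 0.26

Minimum detectable effect (paired t-test, normal approximation):
d = (z_{α/2} + z_β) / √n
d = (1.645 + 0.583) / √72
d = 2.228 / 8.485
d ≈ 0.26

By Cohen's convention (0.2 small / 0.5 medium / 0.8 large): small effect.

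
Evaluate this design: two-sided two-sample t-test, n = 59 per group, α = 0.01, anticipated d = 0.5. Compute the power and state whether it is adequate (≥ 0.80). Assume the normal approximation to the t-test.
Power ≈ 0.56; the study is underpowered (power < 0.80)

Power calculation (two-sample t-test, normal approximation):
z_β = d · √(n/2) - z_{α/2}
z_β = 0.5 · √(59/2) - 2.576
z_β = 0.5 · 5.431 - 2.576
z_β = 0.140

Power = Φ(z_β) = Φ(0.140) ≈ 0.556

Effect size d = 0.5 is medium by Cohen's convention (0.2/0.5/0.8).

Threshold: power ≥ 0.80 is conventionally adequate.
Power ≈ 0.56 → the study is underpowered (power < 0.80).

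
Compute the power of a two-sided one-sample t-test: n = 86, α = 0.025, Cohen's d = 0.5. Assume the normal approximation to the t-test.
Power ≈ 0.99

Power calculation (one-sample t-test, normal approximation):
z_β = d · √n - z_{α/2}
z_β = 0.5 · √86 - 2.241
z_β = 0.5 · 9.274 - 2.241
z_β = 2.395

Power = Φ(z_β) = Φ(2.395) ≈ 0.992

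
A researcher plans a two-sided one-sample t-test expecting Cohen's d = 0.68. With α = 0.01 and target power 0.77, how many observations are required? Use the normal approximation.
n = 24

Sample size formula (one-sample t-test, normal approximation):
n = ((z_{α/2} + z_β) / d)²

z_{α/2} = 2.576 (for α = 0.01, two-sided)
z_β = 0.739 (for power = 0.77)
d = 0.68

n = ((2.576 + 0.739) / 0.68)²
n = (4.875)²
n ≈ 23.77
Round up to the next whole number: n = 24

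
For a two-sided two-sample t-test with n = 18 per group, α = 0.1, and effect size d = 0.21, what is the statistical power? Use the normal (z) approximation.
Power ≈ 0.16

Power calculation (two-sample t-test, normal approximation):
z_β = d · √(n/2) - z_{α/2}
z_β = 0.21 · √(18/2) - 1.645
z_β = 0.21 · 3.000 - 1.645
z_β = -1.015

Power = Φ(z_β) = Φ(-1.015) ≈ 0.155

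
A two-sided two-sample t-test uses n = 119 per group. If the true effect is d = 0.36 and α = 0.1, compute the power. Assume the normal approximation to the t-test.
Power ≈ 0.87

Power calculation (two-sample t-test, normal approximation):
z_β = d · √(n/2) - z_{α/2}
z_β = 0.36 · √(119/2) - 1.645
z_β = 0.36 · 7.714 - 1.645
z_β = 1.132

Power = Φ(z_β) = Φ(1.132) ≈ 0.871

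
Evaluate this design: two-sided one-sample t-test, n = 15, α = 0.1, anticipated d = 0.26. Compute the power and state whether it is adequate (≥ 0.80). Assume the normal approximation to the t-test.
Power ≈ 0.26; the study is underpowered (power < 0.80)

Power calculation (one-sample t-test, normal approximation):
z_β = d · √n - z_{α/2}
z_β = 0.26 · √15 - 1.645
z_β = 0.26 · 3.873 - 1.645
z_β = -0.638

Power = Φ(z_β) = Φ(-0.638) ≈ 0.262

Effect size d = 0.26 is small by Cohen's convention (0.2/0.5/0.8).

Threshold: power ≥ 0.80 is conventionally adequate.
Power ≈ 0.26 → the study is underpowered (power < 0.80).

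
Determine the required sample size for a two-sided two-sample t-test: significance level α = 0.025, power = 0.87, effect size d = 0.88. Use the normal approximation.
n = 30 per group

Sample size formula (two-sample t-test, normal approximation):
n = 2 · ((z_{α/2} + z_β) / d)²

z_{α/2} = 2.241 (for α = 0.025, two-sided)
z_β = 1.126 (for power = 0.87)
d = 0.88

n = 2 · ((2.241 + 1.126) / 0.88)²
n = 2 · (3.826)²
n ≈ 29.28
Round up to the next whole number: n = 30 per group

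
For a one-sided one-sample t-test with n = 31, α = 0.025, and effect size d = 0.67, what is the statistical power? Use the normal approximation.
Power ≈ 0.96

Power calculation (one-sample t-test, normal approximation):
z_β = d · √n - z_α
z_β = 0.67 · √31 - 1.960
z_β = 0.67 · 5.568 - 1.960
z_β = 1.770

Power = Φ(z_β) = Φ(1.770) ≈ 0.962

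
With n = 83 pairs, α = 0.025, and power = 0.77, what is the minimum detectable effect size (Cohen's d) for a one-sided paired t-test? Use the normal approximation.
d ≈ 0.30

Minimum detectable effect (paired t-test, normal approximation):
d = (z_α + z_β) / √n
d = (1.960 + 0.739) / √83
d = 2.699 / 9.110
d ≈ 0.30

By Cohen's convention (0.2 small / 0.5 medium / 0.8 large): small effect.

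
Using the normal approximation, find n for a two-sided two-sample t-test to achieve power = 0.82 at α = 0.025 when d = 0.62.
n = 52 per group

Sample size formula (two-sample t-test, normal approximation):
n = 2 · ((z_{α/2} + z_β) / d)²

z_{α/2} = 2.241 (for α = 0.025, two-sided)
z_β = 0.915 (for power = 0.82)
d = 0.62

n = 2 · ((2.241 + 0.915) / 0.62)²
n = 2 · (5.090)²
n ≈ 51.82
Round up to the next whole number: n = 52 per group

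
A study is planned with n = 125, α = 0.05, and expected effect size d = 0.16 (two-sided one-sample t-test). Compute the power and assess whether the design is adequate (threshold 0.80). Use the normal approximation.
Power ≈ 0.43; the study is underpowered (power < 0.80)

Power calculation (one-sample t-test, normal approximation):
z_β = d · √n - z_{α/2}
z_β = 0.16 · √125 - 1.960
z_β = 0.16 · 11.180 - 1.960
z_β = -0.171

Power = Φ(z_β) = Φ(-0.171) ≈ 0.432

Effect size d = 0.16 is very small by Cohen's convention (0.2/0.5/0.8).

Threshold: power ≥ 0.80 is conventionally adequate.
Power ≈ 0.43 → the study is underpowered (power < 0.80).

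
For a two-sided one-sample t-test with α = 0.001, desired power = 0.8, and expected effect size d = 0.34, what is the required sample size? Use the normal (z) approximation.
n = 148

Sample size formula (one-sample t-test, normal approximation):
n = ((z_{α/2} + z_β) / d)²

z_{α/2} = 3.291 (for α = 0.001, two-sided)
z_β = 0.842 (for power = 0.8)
d = 0.34

n = ((3.291 + 0.842) / 0.34)²
n = (12.156)²
n ≈ 147.77
Round up to the next whole number: n = 148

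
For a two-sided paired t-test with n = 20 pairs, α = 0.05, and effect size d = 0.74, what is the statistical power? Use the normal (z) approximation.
Power ≈ 0.91

Power calculation (paired t-test, normal approximation):
z_β = d · √n - z_{α/2}
z_β = 0.74 · √20 - 1.960
z_β = 0.74 · 4.472 - 1.960
z_β = 1.349

Power = Φ(z_β) = Φ(1.349) ≈ 0.911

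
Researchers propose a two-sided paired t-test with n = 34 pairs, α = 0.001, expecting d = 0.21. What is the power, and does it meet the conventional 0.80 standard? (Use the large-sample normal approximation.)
Power ≈ 0.02; the study is underpowered (power < 0.80)

Power calculation (paired t-test, normal approximation):
z_β = d · √n - z_{α/2}
z_β = 0.21 · √34 - 3.291
z_β = 0.21 · 5.831 - 3.291
z_β = -2.066

Power = Φ(z_β) = Φ(-2.066) ≈ 0.019

Effect size d = 0.21 is small by Cohen's convention (0.2/0.5/0.8).

Threshold: power ≥ 0.80 is conventionally adequate.
Power ≈ 0.02 → the study is underpowered (power < 0.80).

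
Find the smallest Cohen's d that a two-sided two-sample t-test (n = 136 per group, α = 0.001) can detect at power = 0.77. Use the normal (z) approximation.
d ≈ 0.49

Minimum detectable effect (two-sample t-test, normal approximation):
d = (z_{α/2} + z_β) / √(n/2)
d = (3.291 + 0.739) / √(136/2)
d = 4.029 / 8.246
d ≈ 0.49

By Cohen's convention (0.2 small / 0.5 medium / 0.8 large): small effect.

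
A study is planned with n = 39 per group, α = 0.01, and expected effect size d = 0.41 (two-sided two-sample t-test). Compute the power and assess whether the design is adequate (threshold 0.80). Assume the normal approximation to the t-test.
Power ≈ 0.22; the study is underpowered (power < 0.80)

Power calculation (two-sample t-test, normal approximation):
z_β = d · √(n/2) - z_{α/2}
z_β = 0.41 · √(39/2) - 2.576
z_β = 0.41 · 4.416 - 2.576
z_β = -0.765

Power = Φ(z_β) = Φ(-0.765) ≈ 0.222

Effect size d = 0.41 is small by Cohen's convention (0.2/0.5/0.8).

Threshold: power ≥ 0.80 is conventionally adequate.
Power ≈ 0.22 → the study is underpowered (power < 0.80).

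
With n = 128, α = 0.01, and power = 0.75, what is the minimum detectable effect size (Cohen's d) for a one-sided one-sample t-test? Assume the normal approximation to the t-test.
d ≈ 0.27

Minimum detectable effect (one-sample t-test, normal approximation):
d = (z_α + z_β) / √n
d = (2.326 + 0.674) / √128
d = 3.001 / 11.314
d ≈ 0.27

By Cohen's convention (0.2 small / 0.5 medium / 0.8 large): small effect.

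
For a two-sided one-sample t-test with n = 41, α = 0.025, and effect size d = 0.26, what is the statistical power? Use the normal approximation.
Power ≈ 0.28

Power calculation (one-sample t-test, normal approximation):
z_β = d · √n - z_{α/2}
z_β = 0.26 · √41 - 2.241
z_β = 0.26 · 6.403 - 2.241
z_β = -0.577

Power = Φ(z_β) = Φ(-0.577) ≈ 0.282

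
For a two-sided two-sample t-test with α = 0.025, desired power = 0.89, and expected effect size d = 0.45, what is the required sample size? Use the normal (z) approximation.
n = 119 per group

Sample size formula (two-sample t-test, normal approximation):
n = 2 · ((z_{α/2} + z_β) / d)²

z_{α/2} = 2.241 (for α = 0.025, two-sided)
z_β = 1.227 (for power = 0.89)
d = 0.45

n = 2 · ((2.241 + 1.227) / 0.45)²
n = 2 · (7.707)²
n ≈ 118.80
Round up to the next whole number: n = 119 per group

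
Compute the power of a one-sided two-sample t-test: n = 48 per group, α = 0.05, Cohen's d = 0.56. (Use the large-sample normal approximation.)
Power ≈ 0.86

Power calculation (two-sample t-test, normal approximation):
z_β = d · √(n/2) - z_α
z_β = 0.56 · √(48/2) - 1.645
z_β = 0.56 · 4.899 - 1.645
z_β = 1.099

Power = Φ(z_β) = Φ(1.099) ≈ 0.864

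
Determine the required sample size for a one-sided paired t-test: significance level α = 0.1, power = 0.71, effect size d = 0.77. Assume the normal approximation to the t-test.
n = 6 pairs

Sample size formula (paired t-test, normal approximation):
n = ((z_α + z_β) / d)²

z_α = 1.282 (for α = 0.1, one-sided)
z_β = 0.553 (for power = 0.71)
d = 0.77

n = ((1.282 + 0.553) / 0.77)²
n = (2.383)²
n ≈ 5.68
Round up to the next whole number: n = 6 pairs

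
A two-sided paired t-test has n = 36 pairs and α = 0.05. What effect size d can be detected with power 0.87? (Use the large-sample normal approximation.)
d ≈ 0.51

Minimum detectable effect (paired t-test, normal approximation):
d = (z_{α/2} + z_β) / √n
d = (1.960 + 1.126) / √36
d = 3.086 / 6.000
d ≈ 0.51

By Cohen's convention (0.2 small / 0.5 medium / 0.8 large): medium effect.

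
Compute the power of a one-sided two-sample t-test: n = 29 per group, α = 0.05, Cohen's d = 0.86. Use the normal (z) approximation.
Power ≈ 0.95

Power calculation (two-sample t-test, normal approximation):
z_β = d · √(n/2) - z_α
z_β = 0.86 · √(29/2) - 1.645
z_β = 0.86 · 3.808 - 1.645
z_β = 1.630

Power = Φ(z_β) = Φ(1.630) ≈ 0.948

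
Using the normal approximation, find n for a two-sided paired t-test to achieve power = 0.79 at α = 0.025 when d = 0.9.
n = 12 pairs

Sample size formula (paired t-test, normal approximation):
n = ((z_{α/2} + z_β) / d)²

z_{α/2} = 2.241 (for α = 0.025, two-sided)
z_β = 0.806 (for power = 0.79)
d = 0.9

n = ((2.241 + 0.806) / 0.9)²
n = (3.386)²
n ≈ 11.46
Round up to the next whole number: n = 12 pairs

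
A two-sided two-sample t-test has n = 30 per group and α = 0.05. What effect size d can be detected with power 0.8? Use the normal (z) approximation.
d ≈ 0.72

Minimum detectable effect (two-sample t-test, normal approximation):
d = (z_{α/2} + z_β) / √(n/2)
d = (1.960 + 0.842) / √(30/2)
d = 2.802 / 3.873
d ≈ 0.72

By Cohen's convention (0.2 small / 0.5 medium / 0.8 large): medium effect.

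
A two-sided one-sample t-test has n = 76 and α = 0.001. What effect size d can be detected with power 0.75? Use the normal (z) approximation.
d ≈ 0.45

Minimum detectable effect (one-sample t-test, normal approximation):
d = (z_{α/2} + z_β) / √n
d = (3.291 + 0.674) / √76
d = 3.965 / 8.718
d ≈ 0.45

By Cohen's convention (0.2 small / 0.5 medium / 0.8 large): small effect.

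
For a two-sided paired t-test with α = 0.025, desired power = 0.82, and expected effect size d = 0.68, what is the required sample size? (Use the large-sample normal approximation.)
n = 22 pairs

Sample size formula (paired t-test, normal approximation):
n = ((z_{α/2} + z_β) / d)²

z_{α/2} = 2.241 (for α = 0.025, two-sided)
z_β = 0.915 (for power = 0.82)
d = 0.68

n = ((2.241 + 0.915) / 0.68)²
n = (4.641)²
n ≈ 21.54
Round up to the next whole number: n = 22 pairs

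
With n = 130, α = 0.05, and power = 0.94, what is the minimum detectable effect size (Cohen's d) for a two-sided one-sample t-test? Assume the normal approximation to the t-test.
d ≈ 0.31

Minimum detectable effect (one-sample t-test, normal approximation):
d = (z_{α/2} + z_β) / √n
d = (1.960 + 1.555) / √130
d = 3.515 / 11.402
d ≈ 0.31

By Cohen's convention (0.2 small / 0.5 medium / 0.8 large): small effect.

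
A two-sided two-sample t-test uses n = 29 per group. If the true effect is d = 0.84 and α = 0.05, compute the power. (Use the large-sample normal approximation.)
Power ≈ 0.89

Power calculation (two-sample t-test, normal approximation):
z_β = d · √(n/2) - z_{α/2}
z_β = 0.84 · √(29/2) - 1.960
z_β = 0.84 · 3.808 - 1.960
z_β = 1.239

Power = Φ(z_β) = Φ(1.239) ≈ 0.892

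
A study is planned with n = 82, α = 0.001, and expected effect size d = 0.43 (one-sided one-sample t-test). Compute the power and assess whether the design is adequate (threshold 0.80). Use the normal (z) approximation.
Power ≈ 0.79; the study is underpowered (power < 0.80)

Power calculation (one-sample t-test, normal approximation):
z_β = d · √n - z_α
z_β = 0.43 · √82 - 3.090
z_β = 0.43 · 9.055 - 3.090
z_β = 0.804

Power = Φ(z_β) = Φ(0.804) ≈ 0.789

Effect size d = 0.43 is small by Cohen's convention (0.2/0.5/0.8).

Threshold: power ≥ 0.80 is conventionally adequate.
Power ≈ 0.79 → the study is underpowered (power < 0.80).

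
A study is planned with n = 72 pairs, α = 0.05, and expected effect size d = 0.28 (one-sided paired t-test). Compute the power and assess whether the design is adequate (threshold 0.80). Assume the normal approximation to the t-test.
Power ≈ 0.77; the study is underpowered (power < 0.80)

Power calculation (paired t-test, normal approximation):
z_β = d · √n - z_α
z_β = 0.28 · √72 - 1.645
z_β = 0.28 · 8.485 - 1.645
z_β = 0.731

Power = Φ(z_β) = Φ(0.731) ≈ 0.768

Effect size d = 0.28 is small by Cohen's convention (0.2/0.5/0.8).

Threshold: power ≥ 0.80 is conventionally adequate.
Power ≈ 0.77 → the study is underpowered (power < 0.80).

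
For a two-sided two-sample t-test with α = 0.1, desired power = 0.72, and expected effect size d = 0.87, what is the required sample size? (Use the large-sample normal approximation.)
n = 14 per group

Sample size formula (two-sample t-test, normal approximation):
n = 2 · ((z_{α/2} + z_β) / d)²

z_{α/2} = 1.645 (for α = 0.1, two-sided)
z_β = 0.583 (for power = 0.72)
d = 0.87

n = 2 · ((1.645 + 0.583) / 0.87)²
n = 2 · (2.561)²
n ≈ 13.12
Round up to the next whole number: n = 14 per group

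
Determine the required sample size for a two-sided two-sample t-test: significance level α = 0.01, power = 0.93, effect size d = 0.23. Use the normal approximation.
n = 621 per group

Sample size formula (two-sample t-test, normal approximation):
n = 2 · ((z_{α/2} + z_β) / d)²

z_{α/2} = 2.576 (for α = 0.01, two-sided)
z_β = 1.476 (for power = 0.93)
d = 0.23

n = 2 · ((2.576 + 1.476) / 0.23)²
n = 2 · (17.617)²
n ≈ 620.72
Round up to the next whole number: n = 621 per group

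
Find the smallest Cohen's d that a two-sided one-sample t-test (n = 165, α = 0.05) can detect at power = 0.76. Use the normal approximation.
d ≈ 0.21

Minimum detectable effect (one-sample t-test, normal approximation):
d = (z_{α/2} + z_β) / √n
d = (1.960 + 0.706) / √165
d = 2.666 / 12.845
d ≈ 0.21

By Cohen's convention (0.2 small / 0.5 medium / 0.8 large): small effect.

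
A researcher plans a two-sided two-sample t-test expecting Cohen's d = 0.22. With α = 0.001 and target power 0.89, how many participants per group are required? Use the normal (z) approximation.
n = 844 per group

Sample size formula (two-sample t-test, normal approximation):
n = 2 · ((z_{α/2} + z_β) / d)²

z_{α/2} = 3.291 (for α = 0.001, two-sided)
z_β = 1.227 (for power = 0.89)
d = 0.22

n = 2 · ((3.291 + 1.227) / 0.22)²
n = 2 · (20.536)²
n ≈ 843.45
Round up to the next whole number: n = 844 per group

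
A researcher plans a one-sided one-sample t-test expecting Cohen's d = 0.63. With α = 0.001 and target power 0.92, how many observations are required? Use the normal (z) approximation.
n = 51

Sample size formula (one-sample t-test, normal approximation):
n = ((z_α + z_β) / d)²

z_α = 3.090 (for α = 0.001, one-sided)
z_β = 1.405 (for power = 0.92)
d = 0.63

n = ((3.090 + 1.405) / 0.63)²
n = (7.135)²
n ≈ 50.91
Round up to the next whole number: n = 51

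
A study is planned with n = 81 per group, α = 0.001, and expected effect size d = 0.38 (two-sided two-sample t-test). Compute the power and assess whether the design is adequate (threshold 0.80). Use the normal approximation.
Power ≈ 0.19; the study is underpowered (power < 0.80)

Power calculation (two-sample t-test, normal approximation):
z_β = d · √(n/2) - z_{α/2}
z_β = 0.38 · √(81/2) - 3.291
z_β = 0.38 · 6.364 - 3.291
z_β = -0.872

Power = Φ(z_β) = Φ(-0.872) ≈ 0.192

Effect size d = 0.38 is small by Cohen's convention (0.2/0.5/0.8).

Threshold: power ≥ 0.80 is conventionally adequate.
Power ≈ 0.19 → the study is underpowered (power < 0.80).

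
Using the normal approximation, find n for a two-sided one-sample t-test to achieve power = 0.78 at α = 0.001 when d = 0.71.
n = 33

Sample size formula (one-sample t-test, normal approximation):
n = ((z_{α/2} + z_β) / d)²

z_{α/2} = 3.291 (for α = 0.001, two-sided)
z_β = 0.772 (for power = 0.78)
d = 0.71

n = ((3.291 + 0.772) / 0.71)²
n = (5.723)²
n ≈ 32.75
Round up to the next whole number: n = 33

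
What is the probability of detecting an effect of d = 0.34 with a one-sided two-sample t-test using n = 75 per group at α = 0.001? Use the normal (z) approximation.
Power ≈ 0.16

Power calculation (two-sample t-test, normal approximation):
z_β = d · √(n/2) - z_α
z_β = 0.34 · √(75/2) - 3.090
z_β = 0.34 · 6.124 - 3.090
z_β = -1.008

Power = Φ(z_β) = Φ(-1.008) ≈ 0.157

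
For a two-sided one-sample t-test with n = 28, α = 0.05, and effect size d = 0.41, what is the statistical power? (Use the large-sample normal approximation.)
Power ≈ 0.58

Power calculation (one-sample t-test, normal approximation):
z_β = d · √n - z_{α/2}
z_β = 0.41 · √28 - 1.960
z_β = 0.41 · 5.292 - 1.960
z_β = 0.210

Power = Φ(z_β) = Φ(0.210) ≈ 0.583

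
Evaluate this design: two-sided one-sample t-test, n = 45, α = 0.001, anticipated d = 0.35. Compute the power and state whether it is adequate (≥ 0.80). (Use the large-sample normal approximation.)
Power ≈ 0.17; the study is underpowered (power < 0.80)

Power calculation (one-sample t-test, normal approximation):
z_β = d · √n - z_{α/2}
z_β = 0.35 · √45 - 3.291
z_β = 0.35 · 6.708 - 3.291
z_β = -0.943

Power = Φ(z_β) = Φ(-0.943) ≈ 0.173

Effect size d = 0.35 is small by Cohen's convention (0.2/0.5/0.8).

Threshold: power ≥ 0.80 is conventionally adequate.
Power ≈ 0.17 → the study is underpowered (power < 0.80).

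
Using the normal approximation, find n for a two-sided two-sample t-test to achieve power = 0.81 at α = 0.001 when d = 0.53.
n = 124 per group

Sample size formula (two-sample t-test, normal approximation):
n = 2 · ((z_{α/2} + z_β) / d)²

z_{α/2} = 3.291 (for α = 0.001, two-sided)
z_β = 0.878 (for power = 0.81)
d = 0.53

n = 2 · ((3.291 + 0.878) / 0.53)²
n = 2 · (7.866)²
n ≈ 123.75
Round up to the next whole number: n = 124 per group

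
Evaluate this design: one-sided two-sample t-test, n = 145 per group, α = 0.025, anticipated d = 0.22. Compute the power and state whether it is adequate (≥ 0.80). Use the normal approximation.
Power ≈ 0.47; the study is underpowered (power < 0.80)

Power calculation (two-sample t-test, normal approximation):
z_β = d · √(n/2) - z_α
z_β = 0.22 · √(145/2) - 1.960
z_β = 0.22 · 8.515 - 1.960
z_β = -0.087

Power = Φ(z_β) = Φ(-0.087) ≈ 0.465

Effect size d = 0.22 is small by Cohen's convention (0.2/0.5/0.8).

Threshold: power ≥ 0.80 is conventionally adequate.
Power ≈ 0.47 → the study is underpowered (power < 0.80).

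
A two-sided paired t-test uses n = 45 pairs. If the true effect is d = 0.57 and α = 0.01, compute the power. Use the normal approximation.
Power ≈ 0.89

Power calculation (paired t-test, normal approximation):
z_β = d · √n - z_{α/2}
z_β = 0.57 · √45 - 2.576
z_β = 0.57 · 6.708 - 2.576
z_β = 1.248

Power = Φ(z_β) = Φ(1.248) ≈ 0.894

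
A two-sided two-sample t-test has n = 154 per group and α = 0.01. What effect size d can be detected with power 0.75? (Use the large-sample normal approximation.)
d ≈ 0.37

Minimum detectable effect (two-sample t-test, normal approximation):
d = (z_{α/2} + z_β) / √(n/2)
d = (2.576 + 0.674) / √(154/2)
d = 3.250 / 8.775
d ≈ 0.37

By Cohen's convention (0.2 small / 0.5 medium / 0.8 large): small effect.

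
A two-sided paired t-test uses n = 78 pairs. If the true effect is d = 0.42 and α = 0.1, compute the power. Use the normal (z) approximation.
Power ≈ 0.98

Power calculation (paired t-test, normal approximation):
z_β = d · √n - z_{α/2}
z_β = 0.42 · √78 - 1.645
z_β = 0.42 · 8.832 - 1.645
z_β = 2.064

Power = Φ(z_β) = Φ(2.064) ≈ 0.981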